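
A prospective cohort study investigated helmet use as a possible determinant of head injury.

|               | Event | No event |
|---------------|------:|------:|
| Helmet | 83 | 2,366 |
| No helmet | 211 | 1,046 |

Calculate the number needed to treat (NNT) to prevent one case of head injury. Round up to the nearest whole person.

Risk in treated group = 83/2449 = 0.03389; risk in control = 211/1257 = 0.16786.
Absolute risk reduction = 0.16786 − 0.03389 = 0.13397
NNT = 1 / ARR = 1 / 0.13397 = 7.464 → round up → 8

8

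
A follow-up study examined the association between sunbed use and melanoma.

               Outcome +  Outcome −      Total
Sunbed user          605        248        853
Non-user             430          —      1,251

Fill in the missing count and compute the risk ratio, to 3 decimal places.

2.063

The missing cell is in the unexposed row: 1251 − 430 = 821.
So a = 605, b = 248, c = 430, d = 821.
RR = [a/(a+b)] / [c/(c+d)] = (605/853) / (430/1251) = 0.70926/0.34373 = 2.06346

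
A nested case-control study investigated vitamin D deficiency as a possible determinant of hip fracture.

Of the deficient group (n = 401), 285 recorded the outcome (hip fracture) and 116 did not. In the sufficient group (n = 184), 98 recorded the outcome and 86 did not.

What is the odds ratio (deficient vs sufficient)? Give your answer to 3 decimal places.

From the description: a = 285, b = 116, c = 98, d = 86.
OR = (a·d)/(b·c) = (285 × 86) / (116 × 98) = 24510 / 11368 = 2.15605
The odds of hip fracture are about 2.16 times as high in the deficient group.

2.156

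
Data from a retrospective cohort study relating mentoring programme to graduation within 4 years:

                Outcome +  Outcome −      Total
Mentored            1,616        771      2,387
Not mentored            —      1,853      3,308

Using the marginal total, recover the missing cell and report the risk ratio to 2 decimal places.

1.54

The missing cell is in the unexposed row: 3308 − 1853 = 1455.
So a = 1616, b = 771, c = 1455, d = 1853.
RR = [a/(a+b)] / [c/(c+d)] = (1616/2387) / (1455/3308) = 0.67700/0.43984 = 1.53919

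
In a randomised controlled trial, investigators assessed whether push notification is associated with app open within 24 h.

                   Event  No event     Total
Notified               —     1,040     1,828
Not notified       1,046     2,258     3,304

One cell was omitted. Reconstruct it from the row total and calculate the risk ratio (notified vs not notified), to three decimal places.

The missing cell is in the exposed row: 1828 − 1040 = 788.
So a = 788, b = 1040, c = 1046, d = 2258.
RR = [a/(a+b)] / [c/(c+d)] = (788/1828) / (1046/3304) = 0.43107/0.31659 = 1.36163

1.362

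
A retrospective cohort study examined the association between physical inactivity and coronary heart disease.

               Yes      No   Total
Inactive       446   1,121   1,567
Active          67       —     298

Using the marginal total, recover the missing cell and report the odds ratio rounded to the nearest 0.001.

The missing cell is in the unexposed row: 298 − 67 = 231.
So a = 446, b = 1121, c = 67, d = 231.
OR = (a·d)/(b·c) = (446 × 231) / (1121 × 67) = 103026 / 75107 = 1.37172

1.372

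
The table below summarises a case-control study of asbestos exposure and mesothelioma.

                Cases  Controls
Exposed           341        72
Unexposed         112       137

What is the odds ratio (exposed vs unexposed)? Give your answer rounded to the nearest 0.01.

5.79

Cells: a = 341, b = 72, c = 112, d = 137.
OR = (a·d)/(b·c) = (341 × 137) / (72 × 112) = 46717 / 8064 = 5.79328
The odds of mesothelioma are about 5.79 times as high in the exposed group.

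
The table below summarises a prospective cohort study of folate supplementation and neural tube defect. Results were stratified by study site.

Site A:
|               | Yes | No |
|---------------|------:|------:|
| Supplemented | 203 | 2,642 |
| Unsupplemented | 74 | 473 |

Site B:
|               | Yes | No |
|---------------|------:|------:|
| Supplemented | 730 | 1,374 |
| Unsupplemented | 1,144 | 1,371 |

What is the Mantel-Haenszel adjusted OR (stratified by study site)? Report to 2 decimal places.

OR_MH = Σ(aᵢdᵢ/nᵢ) / Σ(bᵢcᵢ/nᵢ), where nᵢ is the stratum total.
Stratum 1 (Site A): n = 3392; a·d/n = 203·473/3392 = 28.3075; b·c/n = 2642·74/3392 = 57.6380
Stratum 2 (Site B): n = 4619; a·d/n = 730·1371/4619 = 216.6768; b·c/n = 1374·1144/4619 = 340.3022
OR_MH = (28.3075 + 216.6768) / (57.6380 + 340.3022) = 244.9843 / 397.9402 = 0.61563

0.62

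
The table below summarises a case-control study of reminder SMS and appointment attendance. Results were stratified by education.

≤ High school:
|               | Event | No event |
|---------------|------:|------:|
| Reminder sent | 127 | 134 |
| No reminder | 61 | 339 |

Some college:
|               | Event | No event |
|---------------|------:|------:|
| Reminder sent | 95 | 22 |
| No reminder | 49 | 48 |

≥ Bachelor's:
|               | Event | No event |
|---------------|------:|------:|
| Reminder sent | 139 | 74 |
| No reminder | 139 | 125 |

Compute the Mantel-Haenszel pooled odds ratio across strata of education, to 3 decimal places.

OR_MH = Σ(aᵢdᵢ/nᵢ) / Σ(bᵢcᵢ/nᵢ), where nᵢ is the stratum total.
Stratum 1 (≤ High school): n = 661; a·d/n = 127·339/661 = 65.1331; b·c/n = 134·61/661 = 12.3661
Stratum 2 (Some college): n = 214; a·d/n = 95·48/214 = 21.3084; b·c/n = 22·49/214 = 5.0374
Stratum 3 (≥ Bachelor's): n = 477; a·d/n = 139·125/477 = 36.4256; b·c/n = 74·139/477 = 21.5639
OR_MH = (65.1331 + 21.3084 + 36.4256) / (12.3661 + 5.0374 + 21.5639) = 122.8671 / 38.9674 = 3.15307

3.153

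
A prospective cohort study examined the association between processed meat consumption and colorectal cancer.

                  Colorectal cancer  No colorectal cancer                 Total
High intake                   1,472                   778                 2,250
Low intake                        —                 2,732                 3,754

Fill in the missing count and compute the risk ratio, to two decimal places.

The missing cell is in the unexposed row: 3754 − 2732 = 1022.
So a = 1472, b = 778, c = 1022, d = 2732.
RR = [a/(a+b)] / [c/(c+d)] = (1472/2250) / (1022/3754) = 0.65422/0.27224 = 2.40308

2.40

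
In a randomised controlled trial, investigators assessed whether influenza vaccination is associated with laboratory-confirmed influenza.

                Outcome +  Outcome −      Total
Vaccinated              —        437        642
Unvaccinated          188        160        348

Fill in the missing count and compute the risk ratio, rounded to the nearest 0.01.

The missing cell is in the exposed row: 642 − 437 = 205.
So a = 205, b = 437, c = 188, d = 160.
RR = [a/(a+b)] / [c/(c+d)] = (205/642) / (188/348) = 0.31931/0.54023 = 0.59107

0.59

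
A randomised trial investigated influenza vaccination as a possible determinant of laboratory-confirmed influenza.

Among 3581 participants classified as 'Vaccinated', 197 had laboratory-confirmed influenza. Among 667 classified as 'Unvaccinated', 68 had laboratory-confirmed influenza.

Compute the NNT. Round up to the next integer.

22

Risk in treated group = 197/3581 = 0.05501; risk in control = 68/667 = 0.10195.
Absolute risk reduction = 0.10195 − 0.05501 = 0.04694
NNT = 1 / ARR = 1 / 0.04694 = 21.305 → round up → 22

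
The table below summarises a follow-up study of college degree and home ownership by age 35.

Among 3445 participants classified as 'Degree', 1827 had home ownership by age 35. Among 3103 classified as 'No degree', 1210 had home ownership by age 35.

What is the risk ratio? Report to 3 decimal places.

1.360

From the description: a = 1827, b = 1618, c = 1210, d = 1893.
Risk in exposed = 1827/3445 = 0.53033; risk in unexposed = 1210/3103 = 0.38995.
RR = 0.53033 / 0.38995 = 1.36002
The risk among the exposed is 1.36 times that among the unexposed.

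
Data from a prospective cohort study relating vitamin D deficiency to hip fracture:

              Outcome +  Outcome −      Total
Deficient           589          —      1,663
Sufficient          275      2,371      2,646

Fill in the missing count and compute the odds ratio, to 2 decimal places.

4.73

The missing cell is in the exposed row: 1663 − 589 = 1074.
So a = 589, b = 1074, c = 275, d = 2371.
OR = (a·d)/(b·c) = (589 × 2371) / (1074 × 275) = 1396519 / 295350 = 4.72835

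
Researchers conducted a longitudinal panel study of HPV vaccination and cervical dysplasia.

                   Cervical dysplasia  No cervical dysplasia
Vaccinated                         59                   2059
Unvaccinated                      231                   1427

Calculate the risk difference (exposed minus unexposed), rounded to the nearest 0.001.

-0.111

Cells: a = 59, b = 2059, c = 231, d = 1427.
Risk in exposed = 59/2118 = 0.027856; risk in unexposed = 231/1658 = 0.139324.
Risk difference = 0.027856 − 0.139324 = -0.111468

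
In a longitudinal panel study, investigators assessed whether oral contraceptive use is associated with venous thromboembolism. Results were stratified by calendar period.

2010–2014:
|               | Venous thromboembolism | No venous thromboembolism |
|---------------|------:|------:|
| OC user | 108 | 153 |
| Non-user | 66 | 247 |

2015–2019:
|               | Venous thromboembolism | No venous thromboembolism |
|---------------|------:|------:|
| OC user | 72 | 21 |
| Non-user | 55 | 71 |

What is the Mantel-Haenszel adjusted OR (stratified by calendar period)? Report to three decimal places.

3.053

OR_MH = Σ(aᵢdᵢ/nᵢ) / Σ(bᵢcᵢ/nᵢ), where nᵢ is the stratum total.
Stratum 1 (2010–2014): n = 574; a·d/n = 108·247/574 = 46.4739; b·c/n = 153·66/574 = 17.5923
Stratum 2 (2015–2019): n = 219; a·d/n = 72·71/219 = 23.3425; b·c/n = 21·55/219 = 5.2740
OR_MH = (46.4739 + 23.3425) / (17.5923 + 5.2740) = 69.8163 / 22.8663 = 3.05324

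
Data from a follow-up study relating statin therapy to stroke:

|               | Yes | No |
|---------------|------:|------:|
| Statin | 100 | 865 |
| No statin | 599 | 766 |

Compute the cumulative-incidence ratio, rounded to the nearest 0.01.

0.24

Cells: a = 100, b = 865, c = 599, d = 766.
Risk in exposed = 100/965 = 0.10363; risk in unexposed = 599/1365 = 0.43883.
RR = 0.10363 / 0.43883 = 0.23614
The risk is 76% lower among the exposed than among the unexposed.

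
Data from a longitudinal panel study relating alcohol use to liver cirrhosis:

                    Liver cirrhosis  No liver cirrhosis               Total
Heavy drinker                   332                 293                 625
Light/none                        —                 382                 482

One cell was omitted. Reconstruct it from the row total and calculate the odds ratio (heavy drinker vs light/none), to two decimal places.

4.33

The missing cell is in the unexposed row: 482 − 382 = 100.
So a = 332, b = 293, c = 100, d = 382.
OR = (a·d)/(b·c) = (332 × 382) / (293 × 100) = 126824 / 29300 = 4.32846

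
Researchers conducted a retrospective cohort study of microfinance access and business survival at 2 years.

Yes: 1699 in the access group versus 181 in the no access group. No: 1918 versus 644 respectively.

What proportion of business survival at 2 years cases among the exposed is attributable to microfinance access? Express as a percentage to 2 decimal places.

53.29

From the description: a = 1699, b = 1918, c = 181, d = 644.
Risk in exposed = 1699/3617 = 0.46973; risk in unexposed = 181/825 = 0.21939.
RR = 0.46973/0.21939 = 2.14102
AR% = (RR − 1)/RR × 100 = (2.14102 − 1)/2.14102 × 100 = 53.2932%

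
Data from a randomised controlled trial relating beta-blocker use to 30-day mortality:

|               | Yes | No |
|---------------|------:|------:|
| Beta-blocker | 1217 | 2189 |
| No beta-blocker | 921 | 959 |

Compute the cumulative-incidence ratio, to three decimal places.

Cells: a = 1217, b = 2189, c = 921, d = 959.
Risk in exposed = 1217/3406 = 0.35731; risk in unexposed = 921/1880 = 0.48989.
RR = 0.35731 / 0.48989 = 0.72936
The risk is 27% lower among the exposed than among the unexposed.

0.729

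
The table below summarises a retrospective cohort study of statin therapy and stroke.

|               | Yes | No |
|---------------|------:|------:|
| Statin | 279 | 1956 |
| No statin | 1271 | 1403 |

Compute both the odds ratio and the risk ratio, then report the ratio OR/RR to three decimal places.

0.600

Cells: a = 279, b = 1956, c = 1271, d = 1403.
OR = (279·1403)/(1956·1271) = 391437/2486076 = 0.15745
Risk in exposed = 279/2235 = 0.12483; risk in unexposed = 1271/2674 = 0.47532; RR = 0.26263
OR/RR = 0.15745 / 0.26263 = 0.59952
The outcome is not rare, so the OR lies further from 1 than the RR.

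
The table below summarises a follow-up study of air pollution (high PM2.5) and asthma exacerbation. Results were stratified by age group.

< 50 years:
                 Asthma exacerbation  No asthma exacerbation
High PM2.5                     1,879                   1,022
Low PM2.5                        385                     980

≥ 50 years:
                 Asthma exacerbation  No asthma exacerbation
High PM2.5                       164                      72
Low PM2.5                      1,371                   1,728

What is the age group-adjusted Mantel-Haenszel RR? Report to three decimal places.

RR_MH = Σ(aᵢ·n₀ᵢ/nᵢ) / Σ(cᵢ·n₁ᵢ/nᵢ), with n₁ᵢ = aᵢ+bᵢ (exposed), n₀ᵢ = cᵢ+dᵢ (unexposed), nᵢ = n₁ᵢ+n₀ᵢ.
Stratum 1 (< 50 years): n₁ = 2901, n₀ = 1365, n = 4266; a·n₀/n = 1879·1365/4266 = 601.2271; c·n₁/n = 385·2901/4266 = 261.8108
Stratum 2 (≥ 50 years): n₁ = 236, n₀ = 3099, n = 3335; a·n₀/n = 164·3099/3335 = 152.3946; c·n₁/n = 1371·236/3335 = 97.0183
RR_MH = (601.2271 + 152.3946) / (261.8108 + 97.0183) = 753.6217 / 358.8291 = 2.10022

2.100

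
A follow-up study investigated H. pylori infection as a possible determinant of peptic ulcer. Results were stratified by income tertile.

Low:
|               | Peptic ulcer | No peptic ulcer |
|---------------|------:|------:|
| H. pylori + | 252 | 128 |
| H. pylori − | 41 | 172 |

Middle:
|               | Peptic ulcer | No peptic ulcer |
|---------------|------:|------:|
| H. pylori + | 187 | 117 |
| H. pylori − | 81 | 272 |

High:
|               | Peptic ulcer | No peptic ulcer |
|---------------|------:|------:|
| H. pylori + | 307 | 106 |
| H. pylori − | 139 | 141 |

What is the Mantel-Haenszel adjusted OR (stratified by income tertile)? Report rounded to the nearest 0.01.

OR_MH = Σ(aᵢdᵢ/nᵢ) / Σ(bᵢcᵢ/nᵢ), where nᵢ is the stratum total.
Stratum 1 (Low): n = 593; a·d/n = 252·172/593 = 73.0927; b·c/n = 128·41/593 = 8.8499
Stratum 2 (Middle): n = 657; a·d/n = 187·272/657 = 77.4186; b·c/n = 117·81/657 = 14.4247
Stratum 3 (High): n = 693; a·d/n = 307·141/693 = 62.4632; b·c/n = 106·139/693 = 21.2612
OR_MH = (73.0927 + 77.4186 + 62.4632) / (8.8499 + 14.4247 + 21.2612) = 212.9745 / 44.5358 = 4.78210

4.78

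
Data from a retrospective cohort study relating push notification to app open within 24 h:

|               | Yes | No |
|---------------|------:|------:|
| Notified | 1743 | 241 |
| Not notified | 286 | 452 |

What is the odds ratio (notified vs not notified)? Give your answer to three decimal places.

Cells: a = 1743, b = 241, c = 286, d = 452.
OR = (a·d)/(b·c) = (1743 × 452) / (241 × 286) = 787836 / 68926 = 11.43017
The odds of app open within 24 h are about 11.43 times as high in the notified group.

11.430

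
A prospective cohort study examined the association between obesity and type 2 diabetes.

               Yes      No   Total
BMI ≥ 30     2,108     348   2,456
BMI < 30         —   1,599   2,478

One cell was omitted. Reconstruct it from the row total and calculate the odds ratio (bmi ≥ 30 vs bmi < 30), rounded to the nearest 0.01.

11.02

The missing cell is in the unexposed row: 2478 − 1599 = 879.
So a = 2108, b = 348, c = 879, d = 1599.
OR = (a·d)/(b·c) = (2108 × 1599) / (348 × 879) = 3370692 / 305892 = 11.01922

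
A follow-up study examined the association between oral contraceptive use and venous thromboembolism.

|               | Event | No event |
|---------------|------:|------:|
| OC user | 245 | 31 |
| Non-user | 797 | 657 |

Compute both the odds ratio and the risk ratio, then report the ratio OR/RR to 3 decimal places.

Cells: a = 245, b = 31, c = 797, d = 657.
OR = (245·657)/(31·797) = 160965/24707 = 6.51496
Risk in exposed = 245/276 = 0.88768; risk in unexposed = 797/1454 = 0.54814; RR = 1.61943
OR/RR = 6.51496 / 1.61943 = 4.02298
The outcome is not rare, so the OR lies further from 1 than the RR.

4.023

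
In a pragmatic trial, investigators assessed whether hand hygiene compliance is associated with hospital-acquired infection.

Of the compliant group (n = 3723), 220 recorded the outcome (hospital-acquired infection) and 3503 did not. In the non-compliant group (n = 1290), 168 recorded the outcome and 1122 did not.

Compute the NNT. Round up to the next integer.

Risk in treated group = 220/3723 = 0.05909; risk in control = 168/1290 = 0.13023.
Absolute risk reduction = 0.13023 − 0.05909 = 0.07114
NNT = 1 / ARR = 1 / 0.07114 = 14.057 → round up → 15

15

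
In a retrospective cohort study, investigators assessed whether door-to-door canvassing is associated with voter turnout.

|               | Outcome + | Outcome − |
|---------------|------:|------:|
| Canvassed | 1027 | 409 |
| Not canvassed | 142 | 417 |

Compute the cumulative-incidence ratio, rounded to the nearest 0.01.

2.82

Cells: a = 1027, b = 409, c = 142, d = 417.
Risk in exposed = 1027/1436 = 0.71518; risk in unexposed = 142/559 = 0.25403.
RR = 0.71518 / 0.25403 = 2.81540
The risk among the exposed is 2.82 times that among the unexposed.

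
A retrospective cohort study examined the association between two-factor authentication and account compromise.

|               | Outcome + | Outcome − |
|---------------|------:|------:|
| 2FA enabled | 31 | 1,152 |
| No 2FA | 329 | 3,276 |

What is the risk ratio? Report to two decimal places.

Cells: a = 31, b = 1152, c = 329, d = 3276.
Risk in exposed = 31/1183 = 0.02620; risk in unexposed = 329/3605 = 0.09126.
RR = 0.02620 / 0.09126 = 0.28714
The risk is 71% lower among the exposed than among the unexposed.

0.29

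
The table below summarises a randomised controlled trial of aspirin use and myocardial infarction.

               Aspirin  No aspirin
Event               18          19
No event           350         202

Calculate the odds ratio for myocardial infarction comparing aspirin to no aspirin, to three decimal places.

Reading the table with exposure as columns: a = 18 (Aspirin, case), b = 350 (Aspirin, non-case), c = 19 (No aspirin, case), d = 202.
OR = (a·d)/(b·c) = (18 × 202) / (350 × 19) = 3636 / 6650 = 0.54677
Exposure is associated with lower odds of myocardial infarction (OR = 0.55 < 1).

0.547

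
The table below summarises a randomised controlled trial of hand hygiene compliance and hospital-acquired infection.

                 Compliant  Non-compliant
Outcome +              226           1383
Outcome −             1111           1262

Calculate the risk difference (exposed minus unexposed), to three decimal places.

Reading the table with exposure as columns: a = 226 (Compliant, case), b = 1111 (Compliant, non-case), c = 1383 (Non-compliant, case), d = 1262.
Risk in exposed = 226/1337 = 0.169035; risk in unexposed = 1383/2645 = 0.522873.
Risk difference = 0.169035 − 0.522873 = -0.353838

-0.354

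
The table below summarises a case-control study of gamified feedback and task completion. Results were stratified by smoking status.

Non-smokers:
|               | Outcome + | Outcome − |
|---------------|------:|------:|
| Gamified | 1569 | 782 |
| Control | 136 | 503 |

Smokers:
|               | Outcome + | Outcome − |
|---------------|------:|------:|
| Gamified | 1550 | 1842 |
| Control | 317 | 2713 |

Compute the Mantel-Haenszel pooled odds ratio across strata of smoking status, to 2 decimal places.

7.26

OR_MH = Σ(aᵢdᵢ/nᵢ) / Σ(bᵢcᵢ/nᵢ), where nᵢ is the stratum total.
Stratum 1 (Non-smokers): n = 2990; a·d/n = 1569·503/2990 = 263.9488; b·c/n = 782·136/2990 = 35.5692
Stratum 2 (Smokers): n = 6422; a·d/n = 1550·2713/6422 = 654.8038; b·c/n = 1842·317/6422 = 90.9240
OR_MH = (263.9488 + 654.8038) / (35.5692 + 90.9240) = 918.7526 / 126.4932 = 7.26325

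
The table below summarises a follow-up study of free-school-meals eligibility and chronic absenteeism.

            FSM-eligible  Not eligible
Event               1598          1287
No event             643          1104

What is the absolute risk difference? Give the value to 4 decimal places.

0.1748

Reading the table with exposure as columns: a = 1598 (FSM-eligible, case), b = 643 (FSM-eligible, non-case), c = 1287 (Not eligible, case), d = 1104.
Risk in exposed = 1598/2241 = 0.713075; risk in unexposed = 1287/2391 = 0.538269.
Risk difference = 0.713075 − 0.538269 = 0.174806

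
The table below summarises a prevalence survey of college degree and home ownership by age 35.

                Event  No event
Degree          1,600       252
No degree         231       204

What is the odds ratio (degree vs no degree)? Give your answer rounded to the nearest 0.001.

5.607

Cells: a = 1600, b = 252, c = 231, d = 204.
OR = (a·d)/(b·c) = (1600 × 204) / (252 × 231) = 326400 / 58212 = 5.60709
The odds of home ownership by age 35 are about 5.61 times as high in the degree group.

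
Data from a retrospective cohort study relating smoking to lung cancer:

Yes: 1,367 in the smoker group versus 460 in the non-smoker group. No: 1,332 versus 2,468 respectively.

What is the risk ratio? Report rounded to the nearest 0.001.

3.224

From the description: a = 1367, b = 1332, c = 460, d = 2468.
Risk in exposed = 1367/2699 = 0.50648; risk in unexposed = 460/2928 = 0.15710.
RR = 0.50648 / 0.15710 = 3.22388
The risk among the exposed is 3.22 times that among the unexposed.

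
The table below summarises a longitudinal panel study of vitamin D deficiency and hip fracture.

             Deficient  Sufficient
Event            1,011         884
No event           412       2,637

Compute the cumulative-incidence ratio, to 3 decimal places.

2.830

Reading the table with exposure as columns: a = 1011 (Deficient, case), b = 412 (Deficient, non-case), c = 884 (Sufficient, case), d = 2637.
Risk in exposed = 1011/1423 = 0.71047; risk in unexposed = 884/3521 = 0.25107.
RR = 0.71047 / 0.25107 = 2.82983
The risk among the exposed is 2.83 times that among the unexposed.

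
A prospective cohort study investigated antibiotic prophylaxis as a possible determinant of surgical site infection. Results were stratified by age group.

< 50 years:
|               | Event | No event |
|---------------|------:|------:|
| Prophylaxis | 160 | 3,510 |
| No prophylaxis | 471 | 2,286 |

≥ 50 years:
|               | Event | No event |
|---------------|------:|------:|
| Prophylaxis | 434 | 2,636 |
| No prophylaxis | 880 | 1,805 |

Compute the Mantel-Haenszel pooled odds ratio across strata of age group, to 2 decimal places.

0.29

OR_MH = Σ(aᵢdᵢ/nᵢ) / Σ(bᵢcᵢ/nᵢ), where nᵢ is the stratum total.
Stratum 1 (< 50 years): n = 6427; a·d/n = 160·2286/6427 = 56.9099; b·c/n = 3510·471/6427 = 257.2289
Stratum 2 (≥ 50 years): n = 5755; a·d/n = 434·1805/5755 = 136.1199; b·c/n = 2636·880/5755 = 403.0721
OR_MH = (56.9099 + 136.1199) / (257.2289 + 403.0721) = 193.0298 / 660.3010 = 0.29234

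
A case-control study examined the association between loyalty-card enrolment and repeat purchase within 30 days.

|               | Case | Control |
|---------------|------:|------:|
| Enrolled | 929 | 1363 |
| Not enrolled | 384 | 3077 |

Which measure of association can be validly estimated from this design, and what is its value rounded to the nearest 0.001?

Cells: a = 929, b = 1363, c = 384, d = 3077.
This is a case-control study: participants were sampled on outcome status, so risks in the source population cannot be estimated directly — relative risk is not valid here. The odds ratio is the appropriate measure.
OR = (a·d)/(b·c) = (929 × 3077) / (1363 × 384) = 2858533 / 523392 = 5.46155

5.462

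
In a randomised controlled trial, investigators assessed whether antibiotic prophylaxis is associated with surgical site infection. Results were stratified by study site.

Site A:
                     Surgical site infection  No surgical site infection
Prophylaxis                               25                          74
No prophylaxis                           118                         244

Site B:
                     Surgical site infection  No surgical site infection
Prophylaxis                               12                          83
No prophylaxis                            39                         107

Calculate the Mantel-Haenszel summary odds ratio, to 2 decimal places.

0.57

OR_MH = Σ(aᵢdᵢ/nᵢ) / Σ(bᵢcᵢ/nᵢ), where nᵢ is the stratum total.
Stratum 1 (Site A): n = 461; a·d/n = 25·244/461 = 13.2321; b·c/n = 74·118/461 = 18.9414
Stratum 2 (Site B): n = 241; a·d/n = 12·107/241 = 5.3278; b·c/n = 83·39/241 = 13.4315
OR_MH = (13.2321 + 5.3278) / (18.9414 + 13.4315) = 18.5599 / 32.3730 = 0.57331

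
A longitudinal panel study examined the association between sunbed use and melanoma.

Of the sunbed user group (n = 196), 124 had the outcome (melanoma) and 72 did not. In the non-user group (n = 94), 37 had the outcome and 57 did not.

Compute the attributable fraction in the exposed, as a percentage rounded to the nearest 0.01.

37.78

From the description: a = 124, b = 72, c = 37, d = 57.
Risk in exposed = 124/196 = 0.63265; risk in unexposed = 37/94 = 0.39362.
RR = 0.63265/0.39362 = 1.60728
AR% = (RR − 1)/RR × 100 = (1.60728 − 1)/1.60728 × 100 = 37.7831%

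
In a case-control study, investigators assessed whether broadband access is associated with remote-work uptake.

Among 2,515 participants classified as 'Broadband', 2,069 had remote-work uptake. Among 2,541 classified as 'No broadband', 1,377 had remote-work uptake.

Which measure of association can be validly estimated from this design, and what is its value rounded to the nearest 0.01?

From the description: a = 2069, b = 446, c = 1377, d = 1164.
This is a case-control study: participants were sampled on outcome status, so risks in the source population cannot be estimated directly — relative risk is not valid here. The odds ratio is the appropriate measure.
OR = (a·d)/(b·c) = (2069 × 1164) / (446 × 1377) = 2408316 / 614142 = 3.92143

3.92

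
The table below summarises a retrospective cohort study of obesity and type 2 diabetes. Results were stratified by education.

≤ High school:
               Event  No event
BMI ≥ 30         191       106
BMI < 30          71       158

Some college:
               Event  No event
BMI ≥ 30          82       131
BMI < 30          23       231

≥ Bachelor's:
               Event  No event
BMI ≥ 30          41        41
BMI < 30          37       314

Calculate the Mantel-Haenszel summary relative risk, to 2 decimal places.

2.80

RR_MH = Σ(aᵢ·n₀ᵢ/nᵢ) / Σ(cᵢ·n₁ᵢ/nᵢ), with n₁ᵢ = aᵢ+bᵢ (exposed), n₀ᵢ = cᵢ+dᵢ (unexposed), nᵢ = n₁ᵢ+n₀ᵢ.
Stratum 1 (≤ High school): n₁ = 297, n₀ = 229, n = 526; a·n₀/n = 191·229/526 = 83.1540; c·n₁/n = 71·297/526 = 40.0894
Stratum 2 (Some college): n₁ = 213, n₀ = 254, n = 467; a·n₀/n = 82·254/467 = 44.5996; c·n₁/n = 23·213/467 = 10.4904
Stratum 3 (≥ Bachelor's): n₁ = 82, n₀ = 351, n = 433; a·n₀/n = 41·351/433 = 33.2356; c·n₁/n = 37·82/433 = 7.0069
RR_MH = (83.1540 + 44.5996 + 33.2356) / (40.0894 + 10.4904 + 7.0069) = 160.9891 / 57.5866 = 2.79560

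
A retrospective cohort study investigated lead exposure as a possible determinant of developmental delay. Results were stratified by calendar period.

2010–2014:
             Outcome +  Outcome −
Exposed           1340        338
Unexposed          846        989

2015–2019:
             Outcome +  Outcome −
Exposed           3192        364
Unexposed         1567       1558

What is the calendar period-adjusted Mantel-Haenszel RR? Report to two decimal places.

1.77

RR_MH = Σ(aᵢ·n₀ᵢ/nᵢ) / Σ(cᵢ·n₁ᵢ/nᵢ), with n₁ᵢ = aᵢ+bᵢ (exposed), n₀ᵢ = cᵢ+dᵢ (unexposed), nᵢ = n₁ᵢ+n₀ᵢ.
Stratum 1 (2010–2014): n₁ = 1678, n₀ = 1835, n = 3513; a·n₀/n = 1340·1835/3513 = 699.9431; c·n₁/n = 846·1678/3513 = 404.0956
Stratum 2 (2015–2019): n₁ = 3556, n₀ = 3125, n = 6681; a·n₀/n = 3192·3125/6681 = 1493.0400; c·n₁/n = 1567·3556/6681 = 834.0446
RR_MH = (699.9431 + 1493.0400) / (404.0956 + 834.0446) = 2192.9830 / 1238.1402 = 1.77119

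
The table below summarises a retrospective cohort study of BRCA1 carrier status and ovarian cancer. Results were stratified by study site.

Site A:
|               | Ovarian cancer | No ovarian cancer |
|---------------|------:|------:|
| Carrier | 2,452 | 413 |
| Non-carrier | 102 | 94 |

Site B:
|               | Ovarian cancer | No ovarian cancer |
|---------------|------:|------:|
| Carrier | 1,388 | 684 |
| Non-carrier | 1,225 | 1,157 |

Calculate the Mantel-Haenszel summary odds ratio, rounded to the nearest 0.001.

2.159

OR_MH = Σ(aᵢdᵢ/nᵢ) / Σ(bᵢcᵢ/nᵢ), where nᵢ is the stratum total.
Stratum 1 (Site A): n = 3061; a·d/n = 2452·94/3061 = 75.2983; b·c/n = 413·102/3061 = 13.7622
Stratum 2 (Site B): n = 4454; a·d/n = 1388·1157/4454 = 360.5559; b·c/n = 684·1225/4454 = 188.1230
OR_MH = (75.2983 + 360.5559) / (13.7622 + 188.1230) = 435.8542 / 201.8852 = 2.15892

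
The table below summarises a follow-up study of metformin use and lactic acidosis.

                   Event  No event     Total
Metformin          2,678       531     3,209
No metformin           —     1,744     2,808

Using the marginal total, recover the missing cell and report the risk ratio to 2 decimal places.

The missing cell is in the unexposed row: 2808 − 1744 = 1064.
So a = 2678, b = 531, c = 1064, d = 1744.
RR = [a/(a+b)] / [c/(c+d)] = (2678/3209) / (1064/2808) = 0.83453/0.37892 = 2.20240

2.20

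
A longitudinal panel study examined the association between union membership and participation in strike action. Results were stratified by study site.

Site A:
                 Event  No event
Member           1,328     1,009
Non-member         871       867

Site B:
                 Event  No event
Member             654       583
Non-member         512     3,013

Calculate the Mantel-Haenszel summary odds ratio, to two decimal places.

2.50

OR_MH = Σ(aᵢdᵢ/nᵢ) / Σ(bᵢcᵢ/nᵢ), where nᵢ is the stratum total.
Stratum 1 (Site A): n = 4075; a·d/n = 1328·867/4075 = 282.5463; b·c/n = 1009·871/4075 = 215.6660
Stratum 2 (Site B): n = 4762; a·d/n = 654·3013/4762 = 413.7971; b·c/n = 583·512/4762 = 62.6829
OR_MH = (282.5463 + 413.7971) / (215.6660 + 62.6829) = 696.3434 / 278.3489 = 2.50169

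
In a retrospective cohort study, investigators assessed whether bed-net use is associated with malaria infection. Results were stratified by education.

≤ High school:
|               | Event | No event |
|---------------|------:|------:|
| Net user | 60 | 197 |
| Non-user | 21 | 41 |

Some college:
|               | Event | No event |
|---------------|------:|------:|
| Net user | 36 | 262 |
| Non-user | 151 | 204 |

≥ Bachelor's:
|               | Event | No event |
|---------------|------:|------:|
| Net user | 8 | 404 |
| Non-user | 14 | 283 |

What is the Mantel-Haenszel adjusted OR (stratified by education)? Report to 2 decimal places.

0.27

OR_MH = Σ(aᵢdᵢ/nᵢ) / Σ(bᵢcᵢ/nᵢ), where nᵢ is the stratum total.
Stratum 1 (≤ High school): n = 319; a·d/n = 60·41/319 = 7.7116; b·c/n = 197·21/319 = 12.9687
Stratum 2 (Some college): n = 653; a·d/n = 36·204/653 = 11.2466; b·c/n = 262·151/653 = 60.5850
Stratum 3 (≥ Bachelor's): n = 709; a·d/n = 8·283/709 = 3.1932; b·c/n = 404·14/709 = 7.9774
OR_MH = (7.7116 + 11.2466 + 3.1932) / (12.9687 + 60.5850 + 7.9774) = 22.1514 / 81.5311 = 0.27169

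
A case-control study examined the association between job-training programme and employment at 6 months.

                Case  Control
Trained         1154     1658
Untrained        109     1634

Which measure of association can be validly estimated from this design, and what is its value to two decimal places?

10.43

Cells: a = 1154, b = 1658, c = 109, d = 1634.
This is a case-control study: participants were sampled on outcome status, so risks in the source population cannot be estimated directly — relative risk is not valid here. The odds ratio is the appropriate measure.
OR = (a·d)/(b·c) = (1154 × 1634) / (1658 × 109) = 1885636 / 180722 = 10.43390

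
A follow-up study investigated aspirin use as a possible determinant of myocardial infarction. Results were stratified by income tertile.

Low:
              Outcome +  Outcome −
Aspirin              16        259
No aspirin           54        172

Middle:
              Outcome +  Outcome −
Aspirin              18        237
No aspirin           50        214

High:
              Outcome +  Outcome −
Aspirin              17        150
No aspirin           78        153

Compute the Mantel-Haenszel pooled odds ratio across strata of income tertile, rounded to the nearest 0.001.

0.243

OR_MH = Σ(aᵢdᵢ/nᵢ) / Σ(bᵢcᵢ/nᵢ), where nᵢ is the stratum total.
Stratum 1 (Low): n = 501; a·d/n = 16·172/501 = 5.4930; b·c/n = 259·54/501 = 27.9162
Stratum 2 (Middle): n = 519; a·d/n = 18·214/519 = 7.4220; b·c/n = 237·50/519 = 22.8324
Stratum 3 (High): n = 398; a·d/n = 17·153/398 = 6.5352; b·c/n = 150·78/398 = 29.3970
OR_MH = (5.4930 + 7.4220 + 6.5352) / (27.9162 + 22.8324 + 29.3970) = 19.4502 / 80.1455 = 0.24269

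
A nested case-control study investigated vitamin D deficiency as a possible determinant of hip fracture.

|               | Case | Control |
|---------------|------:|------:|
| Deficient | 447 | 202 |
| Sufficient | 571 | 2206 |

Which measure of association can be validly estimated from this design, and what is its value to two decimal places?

Cells: a = 447, b = 202, c = 571, d = 2206.
This is a nested case-control study: participants were sampled on outcome status, so risks in the source population cannot be estimated directly — relative risk is not valid here. The odds ratio is the appropriate measure.
OR = (a·d)/(b·c) = (447 × 2206) / (202 × 571) = 986082 / 115342 = 8.54920

8.55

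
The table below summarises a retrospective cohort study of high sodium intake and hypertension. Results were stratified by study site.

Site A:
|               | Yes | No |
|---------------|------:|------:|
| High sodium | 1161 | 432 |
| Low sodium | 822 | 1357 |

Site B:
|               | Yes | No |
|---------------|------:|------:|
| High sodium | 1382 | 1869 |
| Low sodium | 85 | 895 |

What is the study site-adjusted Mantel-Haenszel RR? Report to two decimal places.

2.40

RR_MH = Σ(aᵢ·n₀ᵢ/nᵢ) / Σ(cᵢ·n₁ᵢ/nᵢ), with n₁ᵢ = aᵢ+bᵢ (exposed), n₀ᵢ = cᵢ+dᵢ (unexposed), nᵢ = n₁ᵢ+n₀ᵢ.
Stratum 1 (Site A): n₁ = 1593, n₀ = 2179, n = 3772; a·n₀/n = 1161·2179/3772 = 670.6837; c·n₁/n = 822·1593/3772 = 347.1490
Stratum 2 (Site B): n₁ = 3251, n₀ = 980, n = 4231; a·n₀/n = 1382·980/4231 = 320.1040; c·n₁/n = 85·3251/4231 = 65.3120
RR_MH = (670.6837 + 320.1040) / (347.1490 + 65.3120) = 990.7877 / 412.4610 = 2.40214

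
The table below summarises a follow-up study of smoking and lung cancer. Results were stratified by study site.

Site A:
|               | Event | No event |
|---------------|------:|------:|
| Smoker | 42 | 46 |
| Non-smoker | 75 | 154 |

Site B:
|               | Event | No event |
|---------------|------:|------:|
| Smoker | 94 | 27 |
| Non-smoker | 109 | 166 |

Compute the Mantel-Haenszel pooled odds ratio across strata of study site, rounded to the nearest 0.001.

3.265

OR_MH = Σ(aᵢdᵢ/nᵢ) / Σ(bᵢcᵢ/nᵢ), where nᵢ is the stratum total.
Stratum 1 (Site A): n = 317; a·d/n = 42·154/317 = 20.4038; b·c/n = 46·75/317 = 10.8833
Stratum 2 (Site B): n = 396; a·d/n = 94·166/396 = 39.4040; b·c/n = 27·109/396 = 7.4318
OR_MH = (20.4038 + 39.4040) / (10.8833 + 7.4318) = 59.8078 / 18.3151 = 3.26549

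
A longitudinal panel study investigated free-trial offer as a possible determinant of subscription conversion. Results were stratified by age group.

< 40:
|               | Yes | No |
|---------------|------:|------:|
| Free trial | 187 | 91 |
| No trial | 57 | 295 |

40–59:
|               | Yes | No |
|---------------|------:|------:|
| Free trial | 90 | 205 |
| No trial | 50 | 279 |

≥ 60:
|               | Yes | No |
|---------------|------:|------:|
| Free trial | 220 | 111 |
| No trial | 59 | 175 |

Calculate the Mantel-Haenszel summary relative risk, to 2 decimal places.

2.92

RR_MH = Σ(aᵢ·n₀ᵢ/nᵢ) / Σ(cᵢ·n₁ᵢ/nᵢ), with n₁ᵢ = aᵢ+bᵢ (exposed), n₀ᵢ = cᵢ+dᵢ (unexposed), nᵢ = n₁ᵢ+n₀ᵢ.
Stratum 1 (< 40): n₁ = 278, n₀ = 352, n = 630; a·n₀/n = 187·352/630 = 104.4825; c·n₁/n = 57·278/630 = 25.1524
Stratum 2 (40–59): n₁ = 295, n₀ = 329, n = 624; a·n₀/n = 90·329/624 = 47.4519; c·n₁/n = 50·295/624 = 23.6378
Stratum 3 (≥ 60): n₁ = 331, n₀ = 234, n = 565; a·n₀/n = 220·234/565 = 91.1150; c·n₁/n = 59·331/565 = 34.5646
RR_MH = (104.4825 + 47.4519 + 91.1150) / (25.1524 + 23.6378 + 34.5646) = 243.0495 / 83.3548 = 2.91584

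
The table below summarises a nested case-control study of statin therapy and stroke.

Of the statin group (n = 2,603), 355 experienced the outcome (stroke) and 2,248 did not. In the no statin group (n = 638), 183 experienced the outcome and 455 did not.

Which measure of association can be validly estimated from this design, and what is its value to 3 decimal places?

0.393

From the description: a = 355, b = 2248, c = 183, d = 455.
This is a nested case-control study: participants were sampled on outcome status, so risks in the source population cannot be estimated directly — relative risk is not valid here. The odds ratio is the appropriate measure.
OR = (a·d)/(b·c) = (355 × 455) / (2248 × 183) = 161525 / 411384 = 0.39264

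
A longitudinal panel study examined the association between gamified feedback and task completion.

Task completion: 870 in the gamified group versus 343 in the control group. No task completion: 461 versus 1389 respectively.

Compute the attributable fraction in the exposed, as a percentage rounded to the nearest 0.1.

From the description: a = 870, b = 461, c = 343, d = 1389.
Risk in exposed = 870/1331 = 0.65364; risk in unexposed = 343/1732 = 0.19804.
RR = 0.65364/0.19804 = 3.30062
AR% = (RR − 1)/RR × 100 = (3.30062 − 1)/3.30062 × 100 = 69.7026%

69.7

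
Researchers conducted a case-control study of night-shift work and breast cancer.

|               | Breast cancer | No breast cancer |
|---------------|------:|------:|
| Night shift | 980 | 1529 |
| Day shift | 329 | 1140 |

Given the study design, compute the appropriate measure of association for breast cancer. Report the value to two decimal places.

Cells: a = 980, b = 1529, c = 329, d = 1140.
This is a case-control study: participants were sampled on outcome status, so risks in the source population cannot be estimated directly — relative risk is not valid here. The odds ratio is the appropriate measure.
OR = (a·d)/(b·c) = (980 × 1140) / (1529 × 329) = 1117200 / 503041 = 2.22089

2.22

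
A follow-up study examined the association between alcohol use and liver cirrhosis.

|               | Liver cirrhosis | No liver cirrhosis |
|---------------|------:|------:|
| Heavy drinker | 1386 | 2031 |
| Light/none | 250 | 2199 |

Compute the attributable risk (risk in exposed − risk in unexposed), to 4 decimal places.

Cells: a = 1386, b = 2031, c = 250, d = 2199.
Risk in exposed = 1386/3417 = 0.405619; risk in unexposed = 250/2449 = 0.102082.
Risk difference = 0.405619 − 0.102082 = 0.303536

0.3035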